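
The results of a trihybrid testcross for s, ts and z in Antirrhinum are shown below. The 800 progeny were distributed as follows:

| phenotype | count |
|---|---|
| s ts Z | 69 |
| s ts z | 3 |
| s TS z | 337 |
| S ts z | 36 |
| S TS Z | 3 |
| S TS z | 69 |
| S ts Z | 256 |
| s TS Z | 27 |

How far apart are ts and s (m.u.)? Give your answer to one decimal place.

The two most frequent reciprocal classes, s TS z and S ts Z, are the parental types, so the F1 was s TS z / S ts Z.
The two rarest classes, s ts z and S TS Z, are the double crossovers. Comparing them with the parentals, only the ts allele has switched, so ts is the middle locus and the order is z – ts – s.
Crossovers in the ts–s interval produce the single-crossover classes S TS z and s ts Z (69 + 69 = 138) plus the double crossovers (6).
RF(ts–s) = (138 + 6) / 800 = 144/800 = 0.1800 → 18.0 m.u.

18.0 m.u.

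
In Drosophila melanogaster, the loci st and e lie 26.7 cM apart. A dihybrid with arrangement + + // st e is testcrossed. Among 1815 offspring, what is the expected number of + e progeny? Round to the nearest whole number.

242

A map distance of 26.7 cM corresponds to a recombination frequency of 0.267.
The F1 is + + / st e, so + e is a recombinant gamete class with expected frequency r/2 = 0.267/2 = 0.1335.
Expected number = 0.1335 × 1815 = 242.30 ≈ 242.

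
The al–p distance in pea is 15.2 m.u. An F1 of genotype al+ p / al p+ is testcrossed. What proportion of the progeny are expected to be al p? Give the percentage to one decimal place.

A map distance of 15.2 m.u. corresponds to a recombination frequency of 0.152.
The F1 is al+ p / al p+, so al p is a recombinant gamete class with expected frequency r/2 = 0.152/2 = 0.0760.
That is 0.0760 = 7.6% of the progeny.

7.6%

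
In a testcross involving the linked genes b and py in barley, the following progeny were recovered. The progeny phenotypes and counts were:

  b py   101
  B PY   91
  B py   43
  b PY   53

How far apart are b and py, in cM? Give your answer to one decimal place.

33.3 cM

The two most frequent classes, B PY (91) and b py (101), are the parental types, so the F1 was B PY / b py.
The recombinant classes are B py and b PY: 43 + 53 = 96.
Recombination frequency = 96/288 = 0.3333 ≈ 33.3%, i.e. 33.3 cM.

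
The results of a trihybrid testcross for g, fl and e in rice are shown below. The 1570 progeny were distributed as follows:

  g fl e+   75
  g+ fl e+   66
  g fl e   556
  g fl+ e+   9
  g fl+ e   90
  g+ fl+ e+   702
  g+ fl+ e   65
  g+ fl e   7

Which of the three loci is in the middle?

The two most frequent reciprocal classes, g fl e and g+ fl+ e+, are the parental types, so the F1 was g fl e / g+ fl+ e+.
The two rarest classes, g+ fl e and g fl+ e+, are the double crossovers. Comparing them with the parentals, only the g allele has switched, so g is the middle locus and the order is e – g – fl.

g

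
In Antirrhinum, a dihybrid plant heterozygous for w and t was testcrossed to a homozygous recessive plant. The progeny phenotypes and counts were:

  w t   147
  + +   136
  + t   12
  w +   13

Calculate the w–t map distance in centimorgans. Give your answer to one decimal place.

8.1 centimorgans

The two most frequent classes, + + (136) and w t (147), are the parental types, so the F1 was + + / w t.
The recombinant classes are + t and w +: 12 + 13 = 25.
Recombination frequency = 25/308 = 0.0812 ≈ 8.1%, i.e. 8.1 centimorgans.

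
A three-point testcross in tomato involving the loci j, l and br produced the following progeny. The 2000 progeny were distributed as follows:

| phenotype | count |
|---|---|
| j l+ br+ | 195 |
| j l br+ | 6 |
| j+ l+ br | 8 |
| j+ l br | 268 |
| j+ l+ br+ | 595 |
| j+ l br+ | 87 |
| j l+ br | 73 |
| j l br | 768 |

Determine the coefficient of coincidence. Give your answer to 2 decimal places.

The two most frequent reciprocal classes, j l br and j+ l+ br+, are the parental types, so the F1 was j l br / j+ l+ br+.
The two rarest classes, j l br+ and j+ l+ br, are the double crossovers. Comparing them with the parentals, only the br allele has switched, so br is the middle locus and the order is l – br – j.
l–br: (160 + 14)/2000 = 0.0870; br–j: (463 + 14)/2000 = 0.2385.
Expected DCO frequency = 0.0870 × 0.2385 ≈ 0.02075; observed = 14/2000 ≈ 0.00700.
Coefficient of coincidence = 0.00700/0.02075 ≈ 0.34.

0.34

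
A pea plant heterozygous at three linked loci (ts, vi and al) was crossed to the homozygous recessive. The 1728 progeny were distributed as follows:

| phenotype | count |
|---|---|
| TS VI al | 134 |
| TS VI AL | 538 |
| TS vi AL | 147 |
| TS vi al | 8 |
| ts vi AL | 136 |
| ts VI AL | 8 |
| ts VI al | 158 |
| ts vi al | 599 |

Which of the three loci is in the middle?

The two most frequent reciprocal classes, TS VI AL and ts vi al, are the parental types, so the F1 was TS VI AL / ts vi al.
The two rarest classes, ts VI AL and TS vi al, are the double crossovers. Comparing them with the parentals, only the ts allele has switched, so ts is the middle locus and the order is al – ts – vi.

ts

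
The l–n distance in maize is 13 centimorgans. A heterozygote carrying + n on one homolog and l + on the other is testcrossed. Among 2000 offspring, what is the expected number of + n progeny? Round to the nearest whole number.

A map distance of 13 centimorgans corresponds to a recombination frequency of 0.130.
The F1 is + n / l +, so + n is a parental gamete class with expected frequency (1 − r)/2 = 0.870/2 = 0.4350.
Expected number = 0.4350 × 2000 = 870.00 ≈ 870.

870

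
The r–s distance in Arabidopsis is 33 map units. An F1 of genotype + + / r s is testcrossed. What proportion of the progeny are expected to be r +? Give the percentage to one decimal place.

A map distance of 33 map units corresponds to a recombination frequency of 0.330.
The F1 is + + / r s, so r + is a recombinant gamete class with expected frequency r/2 = 0.330/2 = 0.1650.
That is 0.1650 = 16.5% of the progeny.

16.5%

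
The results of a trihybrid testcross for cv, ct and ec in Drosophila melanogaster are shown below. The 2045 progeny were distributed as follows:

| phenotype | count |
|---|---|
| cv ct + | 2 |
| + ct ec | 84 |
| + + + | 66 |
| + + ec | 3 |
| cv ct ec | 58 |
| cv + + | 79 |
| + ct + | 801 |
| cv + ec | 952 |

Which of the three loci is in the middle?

cv

The two most frequent reciprocal classes, cv + ec and + ct +, are the parental types, so the F1 was cv + ec / + ct +.
The two rarest classes, + + ec and cv ct +, are the double crossovers. Comparing them with the parentals, only the cv allele has switched, so cv is the middle locus and the order is ec – cv – ct.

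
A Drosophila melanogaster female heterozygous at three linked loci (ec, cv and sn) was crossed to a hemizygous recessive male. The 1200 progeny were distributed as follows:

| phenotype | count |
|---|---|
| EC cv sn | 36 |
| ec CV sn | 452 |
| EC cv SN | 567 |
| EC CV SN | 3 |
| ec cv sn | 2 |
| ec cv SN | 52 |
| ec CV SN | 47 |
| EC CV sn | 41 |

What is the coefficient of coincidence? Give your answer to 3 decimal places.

0.696

The two most frequent reciprocal classes, ec CV sn and EC cv SN, are the parental types, so the F1 was ec CV sn / EC cv SN.
The two rarest classes, ec cv sn and EC CV SN, are the double crossovers. Comparing them with the parentals, only the cv allele has switched, so cv is the middle locus and the order is sn – cv – ec.
sn–cv: (83 + 5)/1200 = 0.0733; cv–ec: (93 + 5)/1200 = 0.0817.
Expected DCO frequency = 0.0733 × 0.0817 ≈ 0.00599; observed = 5/1200 ≈ 0.00417.
Coefficient of coincidence = 0.00417/0.00599 ≈ 0.696.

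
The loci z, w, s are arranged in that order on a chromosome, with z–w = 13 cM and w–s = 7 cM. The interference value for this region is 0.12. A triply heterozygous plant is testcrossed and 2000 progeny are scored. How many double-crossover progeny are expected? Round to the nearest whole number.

Map distances give recombination frequencies of 0.130 and 0.070 for the two intervals.
With interference 0.12 (so coincidence = 0.88), expected double-crossover frequency = 0.130 × 0.070 × 0.88 = 0.00801.
Expected number = 0.00801 × 2000 = 16.02 ≈ 16.

16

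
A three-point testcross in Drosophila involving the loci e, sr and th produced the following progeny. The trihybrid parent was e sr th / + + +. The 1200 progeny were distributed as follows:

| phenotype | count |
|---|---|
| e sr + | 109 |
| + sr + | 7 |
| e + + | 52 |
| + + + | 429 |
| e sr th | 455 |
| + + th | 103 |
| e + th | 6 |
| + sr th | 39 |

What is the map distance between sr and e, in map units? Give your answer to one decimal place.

8.7 map units

The two rarest classes, e + th and + sr +, are the double crossovers. Comparing them with the parentals, only the sr allele has switched, so sr is the middle locus and the order is th – sr – e.
Crossovers in the sr–e interval produce the single-crossover classes + sr th and e + + (39 + 52 = 91) plus the double crossovers (13).
RF(sr–e) = (91 + 13) / 1200 = 104/1200 = 0.0867 → 8.7 map units.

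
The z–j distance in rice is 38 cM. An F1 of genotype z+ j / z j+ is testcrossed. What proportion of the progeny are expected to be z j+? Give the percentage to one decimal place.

A map distance of 38 cM corresponds to a recombination frequency of 0.380.
The F1 is z+ j / z j+, so z j+ is a parental gamete class with expected frequency (1 − r)/2 = 0.620/2 = 0.3100.
That is 0.3100 = 31.0% of the progeny.

31.0%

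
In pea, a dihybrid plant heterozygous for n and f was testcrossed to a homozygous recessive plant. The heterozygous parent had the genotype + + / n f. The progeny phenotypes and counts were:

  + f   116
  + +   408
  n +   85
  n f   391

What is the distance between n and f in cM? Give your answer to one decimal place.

20.1 cM

The recombinant classes are + f and n +: 116 + 85 = 201.
Recombination frequency = 201/1000 = 0.2010 ≈ 20.1%, i.e. 20.1 cM.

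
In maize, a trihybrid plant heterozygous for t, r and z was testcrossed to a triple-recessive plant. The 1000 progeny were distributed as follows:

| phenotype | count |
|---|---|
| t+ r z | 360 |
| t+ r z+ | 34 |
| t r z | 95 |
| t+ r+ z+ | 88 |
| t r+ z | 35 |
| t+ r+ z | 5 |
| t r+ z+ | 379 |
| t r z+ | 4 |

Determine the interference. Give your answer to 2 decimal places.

The two most frequent reciprocal classes, t+ r z and t r+ z+, are the parental types, so the F1 was t+ r z / t r+ z+.
The two rarest classes, t+ r+ z and t r z+, are the double crossovers. Comparing them with the parentals, only the r allele has switched, so r is the middle locus and the order is t – r – z.
t–r: (183 + 9)/1000 = 0.1920; r–z: (69 + 9)/1000 = 0.0780.
Expected DCO frequency = 0.1920 × 0.0780 ≈ 0.01498; observed = 9/1000 ≈ 0.00900.
Coefficient of coincidence = 0.00900/0.01498 ≈ 0.60; interference = 1 − 0.60 = 0.40.

0.40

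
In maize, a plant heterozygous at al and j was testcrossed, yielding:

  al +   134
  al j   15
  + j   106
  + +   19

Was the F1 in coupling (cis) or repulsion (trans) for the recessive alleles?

The two most frequent classes are + j (106) and al + (134); these are the parental (non-recombinant) types.
So the F1 carried + j on one chromosome and al + on the other — the recessive alleles are on opposite chromosomes (trans / repulsion).

trans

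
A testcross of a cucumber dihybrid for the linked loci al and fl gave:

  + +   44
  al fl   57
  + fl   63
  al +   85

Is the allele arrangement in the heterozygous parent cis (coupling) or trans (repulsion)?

The two most frequent classes are + fl (63) and al + (85); these are the parental (non-recombinant) types.
So the F1 carried + fl on one chromosome and al + on the other — the recessive alleles are on opposite chromosomes (trans / repulsion).

trans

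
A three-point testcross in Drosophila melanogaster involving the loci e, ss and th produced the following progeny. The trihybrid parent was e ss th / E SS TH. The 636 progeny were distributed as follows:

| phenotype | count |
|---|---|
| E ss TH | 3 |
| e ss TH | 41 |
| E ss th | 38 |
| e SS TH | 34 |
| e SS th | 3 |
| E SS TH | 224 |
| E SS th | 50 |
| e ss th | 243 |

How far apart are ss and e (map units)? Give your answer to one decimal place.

12.3 map units

The two rarest classes, e SS th and E ss TH, are the double crossovers. Comparing them with the parentals, only the ss allele has switched, so ss is the middle locus and the order is e – ss – th.
Crossovers in the e–ss interval produce the single-crossover classes E ss th and e SS TH (38 + 34 = 72) plus the double crossovers (6).
RF(e–ss) = (72 + 6) / 636 = 78/636 = 0.1226 → 12.3 map units.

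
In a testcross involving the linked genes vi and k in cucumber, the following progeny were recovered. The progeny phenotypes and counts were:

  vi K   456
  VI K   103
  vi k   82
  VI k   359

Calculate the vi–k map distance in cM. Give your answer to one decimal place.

18.5 cM

The two most frequent classes, VI k (359) and vi K (456), are the parental types, so the F1 was VI k / vi K.
The recombinant classes are VI K and vi k: 103 + 82 = 185.
Recombination frequency = 185/1000 = 0.1850 ≈ 18.5%, i.e. 18.5 cM.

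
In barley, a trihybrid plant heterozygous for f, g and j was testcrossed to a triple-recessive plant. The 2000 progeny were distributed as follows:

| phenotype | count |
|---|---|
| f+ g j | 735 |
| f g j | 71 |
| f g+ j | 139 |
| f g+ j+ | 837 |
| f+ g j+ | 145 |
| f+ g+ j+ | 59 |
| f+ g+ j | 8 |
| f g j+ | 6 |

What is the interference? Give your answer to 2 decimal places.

The two most frequent reciprocal classes, f+ g j and f g+ j+, are the parental types, so the F1 was f+ g j / f g+ j+.
The two rarest classes, f+ g+ j and f g j+, are the double crossovers. Comparing them with the parentals, only the g allele has switched, so g is the middle locus and the order is j – g – f.
j–g: (284 + 14)/2000 = 0.1490; g–f: (130 + 14)/2000 = 0.0720.
Expected DCO frequency = 0.1490 × 0.0720 ≈ 0.01073; observed = 14/2000 ≈ 0.00700.
Coefficient of coincidence = 0.00700/0.01073 ≈ 0.65; interference = 1 − 0.65 = 0.35.

0.35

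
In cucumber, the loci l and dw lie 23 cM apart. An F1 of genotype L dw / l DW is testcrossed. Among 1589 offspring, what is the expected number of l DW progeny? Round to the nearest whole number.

A map distance of 23 cM corresponds to a recombination frequency of 0.230.
The F1 is L dw / l DW, so l DW is a parental gamete class with expected frequency (1 − r)/2 = 0.770/2 = 0.3850.
Expected number = 0.3850 × 1589 = 611.76 ≈ 612.

612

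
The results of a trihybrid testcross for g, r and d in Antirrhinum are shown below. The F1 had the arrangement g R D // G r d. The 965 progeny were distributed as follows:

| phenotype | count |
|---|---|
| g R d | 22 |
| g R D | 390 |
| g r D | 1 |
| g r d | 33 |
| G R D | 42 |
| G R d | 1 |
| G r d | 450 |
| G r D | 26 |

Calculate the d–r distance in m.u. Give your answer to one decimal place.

The two rarest classes, g r D and G R d, are the double crossovers. Comparing them with the parentals, only the r allele has switched, so r is the middle locus and the order is d – r – g.
Crossovers in the d–r interval produce the single-crossover classes g R d and G r D (22 + 26 = 48) plus the double crossovers (2).
RF(d–r) = (48 + 2) / 965 = 50/965 = 0.0518 → 5.2 m.u.

5.2 m.u.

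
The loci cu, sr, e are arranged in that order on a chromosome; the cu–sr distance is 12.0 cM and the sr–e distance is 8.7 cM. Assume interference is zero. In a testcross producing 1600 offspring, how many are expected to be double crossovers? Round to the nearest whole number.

17

Map distances give recombination frequencies of 0.120 and 0.087 for the two intervals.
With no interference, expected double-crossover frequency = 0.120 × 0.087 = 0.01044.
Expected number = 0.01044 × 1600 = 16.70 ≈ 17.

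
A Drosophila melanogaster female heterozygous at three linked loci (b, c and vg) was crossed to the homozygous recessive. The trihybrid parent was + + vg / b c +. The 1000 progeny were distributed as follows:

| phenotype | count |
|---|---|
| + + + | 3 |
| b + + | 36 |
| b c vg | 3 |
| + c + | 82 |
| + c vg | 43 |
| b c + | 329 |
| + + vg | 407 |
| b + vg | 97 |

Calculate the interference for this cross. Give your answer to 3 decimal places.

The two rarest classes, + + + and b c vg, are the double crossovers. Comparing them with the parentals, only the vg allele has switched, so vg is the middle locus and the order is c – vg – b.
c–vg: (79 + 6)/1000 = 0.0850; vg–b: (179 + 6)/1000 = 0.1850.
Expected DCO frequency = 0.0850 × 0.1850 ≈ 0.01572; observed = 6/1000 ≈ 0.00600.
Coefficient of coincidence = 0.00600/0.01572 ≈ 0.382; interference = 1 − 0.382 = 0.618.

0.618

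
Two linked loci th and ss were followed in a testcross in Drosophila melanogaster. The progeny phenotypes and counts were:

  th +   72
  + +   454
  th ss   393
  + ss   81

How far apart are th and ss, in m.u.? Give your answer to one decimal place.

15.3 m.u.

The two most frequent classes, + + (454) and th ss (393), are the parental types, so the F1 was + + / th ss.
The recombinant classes are + ss and th +: 81 + 72 = 153.
Recombination frequency = 153/1000 = 0.1530 ≈ 15.3%, i.e. 15.3 m.u.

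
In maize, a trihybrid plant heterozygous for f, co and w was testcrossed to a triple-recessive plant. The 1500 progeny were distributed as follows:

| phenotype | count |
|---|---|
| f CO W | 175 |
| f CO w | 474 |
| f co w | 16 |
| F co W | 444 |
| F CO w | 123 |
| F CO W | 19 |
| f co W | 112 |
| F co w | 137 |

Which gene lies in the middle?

The two most frequent reciprocal classes, F co W and f CO w, are the parental types, so the F1 was F co W / f CO w.
The two rarest classes, F CO W and f co w, are the double crossovers. Comparing them with the parentals, only the co allele has switched, so co is the middle locus and the order is w – co – f.

co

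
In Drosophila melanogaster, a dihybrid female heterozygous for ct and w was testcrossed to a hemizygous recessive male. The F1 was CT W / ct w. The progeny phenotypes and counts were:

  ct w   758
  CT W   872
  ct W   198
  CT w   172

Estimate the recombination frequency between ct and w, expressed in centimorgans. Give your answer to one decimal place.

The recombinant classes are CT w and ct W: 172 + 198 = 370.
Recombination frequency = 370/2000 = 0.1850 ≈ 18.5%, i.e. 18.5 centimorgans.

18.5 centimorgans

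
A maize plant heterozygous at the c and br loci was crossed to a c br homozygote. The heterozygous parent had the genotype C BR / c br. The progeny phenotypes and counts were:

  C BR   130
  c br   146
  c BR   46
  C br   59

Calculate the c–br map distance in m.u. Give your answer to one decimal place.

The recombinant classes are C br and c BR: 59 + 46 = 105.
Recombination frequency = 105/381 = 0.2756 ≈ 27.6%, i.e. 27.6 m.u.

27.6 m.u.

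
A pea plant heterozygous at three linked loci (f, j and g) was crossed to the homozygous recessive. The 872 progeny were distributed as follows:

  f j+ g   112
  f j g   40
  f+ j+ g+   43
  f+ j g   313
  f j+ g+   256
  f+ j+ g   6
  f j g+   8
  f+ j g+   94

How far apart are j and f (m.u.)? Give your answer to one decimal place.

11.1 m.u.

The two most frequent reciprocal classes, f j+ g+ and f+ j g, are the parental types, so the F1 was f j+ g+ / f+ j g.
The two rarest classes, f j g+ and f+ j+ g, are the double crossovers. Comparing them with the parentals, only the j allele has switched, so j is the middle locus and the order is f – j – g.
Crossovers in the f–j interval produce the single-crossover classes f+ j+ g+ and f j g (43 + 40 = 83) plus the double crossovers (14).
RF(f–j) = (83 + 14) / 872 = 97/872 = 0.1112 → 11.1 m.u.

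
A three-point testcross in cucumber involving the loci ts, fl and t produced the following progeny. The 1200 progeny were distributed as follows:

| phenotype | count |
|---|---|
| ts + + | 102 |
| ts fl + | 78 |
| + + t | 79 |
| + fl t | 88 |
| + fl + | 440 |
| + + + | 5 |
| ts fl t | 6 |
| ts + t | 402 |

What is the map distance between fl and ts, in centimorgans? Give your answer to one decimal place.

The two most frequent reciprocal classes, + fl + and ts + t, are the parental types, so the F1 was + fl + / ts + t.
The two rarest classes, + + + and ts fl t, are the double crossovers. Comparing them with the parentals, only the fl allele has switched, so fl is the middle locus and the order is t – fl – ts.
Crossovers in the fl–ts interval produce the single-crossover classes ts fl + and + + t (78 + 79 = 157) plus the double crossovers (11).
RF(fl–ts) = (157 + 11) / 1200 = 168/1200 = 0.1400 → 14.0 centimorgans.

14.0 centimorgans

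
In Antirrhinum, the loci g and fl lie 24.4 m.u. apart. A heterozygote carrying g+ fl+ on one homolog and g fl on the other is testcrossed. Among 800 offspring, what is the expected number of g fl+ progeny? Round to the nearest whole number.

98

A map distance of 24.4 m.u. corresponds to a recombination frequency of 0.244.
The F1 is g+ fl+ / g fl, so g fl+ is a recombinant gamete class with expected frequency r/2 = 0.244/2 = 0.1220.
Expected number = 0.1220 × 800 = 97.60 ≈ 98.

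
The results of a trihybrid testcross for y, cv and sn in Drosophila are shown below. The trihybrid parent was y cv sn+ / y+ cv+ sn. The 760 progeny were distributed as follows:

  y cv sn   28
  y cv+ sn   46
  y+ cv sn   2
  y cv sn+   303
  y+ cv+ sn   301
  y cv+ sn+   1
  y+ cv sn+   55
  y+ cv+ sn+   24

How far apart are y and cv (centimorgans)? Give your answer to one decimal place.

13.7 centimorgans

The two rarest classes, y cv+ sn+ and y+ cv sn, are the double crossovers. Comparing them with the parentals, only the cv allele has switched, so cv is the middle locus and the order is sn – cv – y.
Crossovers in the cv–y interval produce the single-crossover classes y+ cv sn+ and y cv+ sn (55 + 46 = 101) plus the double crossovers (3).
RF(cv–y) = (101 + 3) / 760 = 104/760 = 0.1368 → 13.7 centimorgans.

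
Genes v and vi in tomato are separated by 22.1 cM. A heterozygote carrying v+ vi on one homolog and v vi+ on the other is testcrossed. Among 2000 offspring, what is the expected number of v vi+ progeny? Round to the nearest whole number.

A map distance of 22.1 cM corresponds to a recombination frequency of 0.221.
The F1 is v+ vi / v vi+, so v vi+ is a parental gamete class with expected frequency (1 − r)/2 = 0.779/2 = 0.3895.
Expected number = 0.3895 × 2000 = 779.00 ≈ 779.

779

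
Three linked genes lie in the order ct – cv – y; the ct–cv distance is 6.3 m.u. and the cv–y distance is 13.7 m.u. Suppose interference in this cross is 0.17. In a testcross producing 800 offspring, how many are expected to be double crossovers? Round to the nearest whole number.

Map distances give recombination frequencies of 0.063 and 0.137 for the two intervals.
With interference 0.17 (so coincidence = 0.83), expected double-crossover frequency = 0.063 × 0.137 × 0.83 = 0.00716.
Expected number = 0.00716 × 800 = 5.73 ≈ 6.

6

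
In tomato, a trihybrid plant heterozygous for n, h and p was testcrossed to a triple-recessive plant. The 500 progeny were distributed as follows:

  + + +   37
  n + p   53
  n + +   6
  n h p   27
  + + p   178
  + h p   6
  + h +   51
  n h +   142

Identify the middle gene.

h

The two most frequent reciprocal classes, + + p and n h +, are the parental types, so the F1 was + + p / n h +.
The two rarest classes, + h p and n + +, are the double crossovers. Comparing them with the parentals, only the h allele has switched, so h is the middle locus and the order is p – h – n.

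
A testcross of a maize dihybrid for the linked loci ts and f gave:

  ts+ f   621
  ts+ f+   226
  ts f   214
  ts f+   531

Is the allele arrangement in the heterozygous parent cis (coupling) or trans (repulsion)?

The two most frequent classes are ts+ f (621) and ts f+ (531); these are the parental (non-recombinant) types.
So the F1 carried ts+ f on one chromosome and ts f+ on the other — the recessive alleles are on opposite chromosomes (trans / repulsion).

trans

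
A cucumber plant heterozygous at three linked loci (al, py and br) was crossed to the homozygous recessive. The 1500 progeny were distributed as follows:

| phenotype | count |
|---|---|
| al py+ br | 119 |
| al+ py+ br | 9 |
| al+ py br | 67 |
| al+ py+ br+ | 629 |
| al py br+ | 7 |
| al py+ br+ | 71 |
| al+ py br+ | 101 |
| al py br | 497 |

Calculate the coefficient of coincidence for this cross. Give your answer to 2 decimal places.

The two most frequent reciprocal classes, al py br and al+ py+ br+, are the parental types, so the F1 was al py br / al+ py+ br+.
The two rarest classes, al py br+ and al+ py+ br, are the double crossovers. Comparing them with the parentals, only the br allele has switched, so br is the middle locus and the order is al – br – py.
al–br: (138 + 16)/1500 = 0.1027; br–py: (220 + 16)/1500 = 0.1573.
Expected DCO frequency = 0.1027 × 0.1573 ≈ 0.01615; observed = 16/1500 ≈ 0.01067.
Coefficient of coincidence = 0.01067/0.01615 ≈ 0.66.

0.66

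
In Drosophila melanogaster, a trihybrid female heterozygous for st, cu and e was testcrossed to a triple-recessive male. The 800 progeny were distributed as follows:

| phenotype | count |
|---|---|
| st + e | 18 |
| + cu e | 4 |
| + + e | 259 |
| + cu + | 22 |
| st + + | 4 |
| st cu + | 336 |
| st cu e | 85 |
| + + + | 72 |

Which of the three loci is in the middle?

cu

The two most frequent reciprocal classes, st cu + and + + e, are the parental types, so the F1 was st cu + / + + e.
The two rarest classes, st + + and + cu e, are the double crossovers. Comparing them with the parentals, only the cu allele has switched, so cu is the middle locus and the order is e – cu – st.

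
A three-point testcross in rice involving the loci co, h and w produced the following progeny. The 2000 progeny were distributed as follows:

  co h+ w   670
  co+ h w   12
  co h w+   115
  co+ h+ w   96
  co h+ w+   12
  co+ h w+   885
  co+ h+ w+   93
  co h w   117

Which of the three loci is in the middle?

The two most frequent reciprocal classes, co+ h w+ and co h+ w, are the parental types, so the F1 was co+ h w+ / co h+ w.
The two rarest classes, co+ h w and co h+ w+, are the double crossovers. Comparing them with the parentals, only the w allele has switched, so w is the middle locus and the order is co – w – h.

w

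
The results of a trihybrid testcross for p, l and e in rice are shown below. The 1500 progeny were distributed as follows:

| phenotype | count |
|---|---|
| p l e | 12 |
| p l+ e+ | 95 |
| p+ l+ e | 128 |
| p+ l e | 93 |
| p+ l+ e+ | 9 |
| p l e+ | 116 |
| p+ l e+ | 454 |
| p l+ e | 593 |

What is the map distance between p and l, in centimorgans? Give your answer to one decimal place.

17.7 centimorgans

The two most frequent reciprocal classes, p l+ e and p+ l e+, are the parental types, so the F1 was p l+ e / p+ l e+.
The two rarest classes, p l e and p+ l+ e+, are the double crossovers. Comparing them with the parentals, only the l allele has switched, so l is the middle locus and the order is e – l – p.
Crossovers in the l–p interval produce the single-crossover classes p+ l+ e and p l e+ (128 + 116 = 244) plus the double crossovers (21).
RF(l–p) = (244 + 21) / 1500 = 265/1500 = 0.1767 → 17.7 centimorgans.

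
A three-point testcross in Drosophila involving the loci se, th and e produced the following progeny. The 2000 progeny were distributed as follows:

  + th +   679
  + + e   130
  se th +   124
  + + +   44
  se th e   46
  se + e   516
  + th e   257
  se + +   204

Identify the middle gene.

th

The two most frequent reciprocal classes, + th + and se + e, are the parental types, so the F1 was + th + / se + e.
The two rarest classes, + + + and se th e, are the double crossovers. Comparing them with the parentals, only the th allele has switched, so th is the middle locus and the order is se – th – e.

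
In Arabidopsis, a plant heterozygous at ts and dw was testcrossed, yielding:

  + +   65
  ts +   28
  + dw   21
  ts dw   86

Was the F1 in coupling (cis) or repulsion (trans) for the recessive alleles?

The two most frequent classes are + + (65) and ts dw (86); these are the parental (non-recombinant) types.
So the F1 carried + + on one chromosome and ts dw on the other — the recessive alleles are on the same chromosome (cis / coupling).

cis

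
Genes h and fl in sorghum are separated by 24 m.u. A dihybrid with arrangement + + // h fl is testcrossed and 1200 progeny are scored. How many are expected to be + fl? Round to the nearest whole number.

A map distance of 24 m.u. corresponds to a recombination frequency of 0.240.
The F1 is + + / h fl, so + fl is a recombinant gamete class with expected frequency r/2 = 0.240/2 = 0.1200.
Expected number = 0.1200 × 1200 = 144.00 ≈ 144.

144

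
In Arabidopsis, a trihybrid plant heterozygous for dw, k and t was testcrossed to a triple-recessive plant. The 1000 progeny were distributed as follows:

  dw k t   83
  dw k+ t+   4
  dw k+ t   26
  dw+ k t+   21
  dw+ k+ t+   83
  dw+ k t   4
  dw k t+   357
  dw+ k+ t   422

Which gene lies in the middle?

k

The two most frequent reciprocal classes, dw+ k+ t and dw k t+, are the parental types, so the F1 was dw+ k+ t / dw k t+.
The two rarest classes, dw+ k t and dw k+ t+, are the double crossovers. Comparing them with the parentals, only the k allele has switched, so k is the middle locus and the order is t – k – dw.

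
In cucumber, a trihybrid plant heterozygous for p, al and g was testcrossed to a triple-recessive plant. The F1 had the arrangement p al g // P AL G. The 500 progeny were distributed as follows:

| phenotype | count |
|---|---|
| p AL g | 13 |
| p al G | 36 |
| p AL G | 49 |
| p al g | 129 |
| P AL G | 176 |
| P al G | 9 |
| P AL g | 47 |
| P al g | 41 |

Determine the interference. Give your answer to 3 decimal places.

The two rarest classes, p AL g and P al G, are the double crossovers. Comparing them with the parentals, only the al allele has switched, so al is the middle locus and the order is p – al – g.
p–al: (90 + 22)/500 = 0.2240; al–g: (83 + 22)/500 = 0.2100.
Expected DCO frequency = 0.2240 × 0.2100 ≈ 0.04704; observed = 22/500 ≈ 0.04400.
Coefficient of coincidence = 0.04400/0.04704 ≈ 0.935; interference = 1 − 0.935 = 0.065.

0.065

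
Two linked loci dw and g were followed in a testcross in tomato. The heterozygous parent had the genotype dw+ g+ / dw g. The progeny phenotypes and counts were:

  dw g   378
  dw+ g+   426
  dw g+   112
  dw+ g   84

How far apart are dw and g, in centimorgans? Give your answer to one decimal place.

19.6 centimorgans

The recombinant classes are dw+ g and dw g+: 84 + 112 = 196.
Recombination frequency = 196/1000 = 0.1960 ≈ 19.6%, i.e. 19.6 centimorgans.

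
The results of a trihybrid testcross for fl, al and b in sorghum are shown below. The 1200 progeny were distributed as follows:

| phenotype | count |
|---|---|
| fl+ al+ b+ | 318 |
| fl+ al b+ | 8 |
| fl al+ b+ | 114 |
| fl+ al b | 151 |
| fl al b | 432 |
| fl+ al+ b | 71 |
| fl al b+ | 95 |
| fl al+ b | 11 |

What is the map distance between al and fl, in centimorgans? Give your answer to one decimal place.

23.7 centimorgans

The two most frequent reciprocal classes, fl al b and fl+ al+ b+, are the parental types, so the F1 was fl al b / fl+ al+ b+.
The two rarest classes, fl al+ b and fl+ al b+, are the double crossovers. Comparing them with the parentals, only the al allele has switched, so al is the middle locus and the order is fl – al – b.
Crossovers in the fl–al interval produce the single-crossover classes fl+ al b and fl al+ b+ (151 + 114 = 265) plus the double crossovers (19).
RF(fl–al) = (265 + 19) / 1200 = 284/1200 = 0.2367 → 23.7 centimorgans.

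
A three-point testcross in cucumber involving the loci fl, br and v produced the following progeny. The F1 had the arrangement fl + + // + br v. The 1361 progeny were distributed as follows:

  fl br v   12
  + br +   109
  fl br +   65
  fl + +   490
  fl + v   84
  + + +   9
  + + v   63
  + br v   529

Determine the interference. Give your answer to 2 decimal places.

The two rarest classes, + + + and fl br v, are the double crossovers. Comparing them with the parentals, only the fl allele has switched, so fl is the middle locus and the order is v – fl – br.
v–fl: (193 + 21)/1361 = 0.1572; fl–br: (128 + 21)/1361 = 0.1095.
Expected DCO frequency = 0.1572 × 0.1095 ≈ 0.01721; observed = 21/1361 ≈ 0.01543.
Coefficient of coincidence = 0.01543/0.01721 ≈ 0.90; interference = 1 − 0.90 = 0.10.

0.10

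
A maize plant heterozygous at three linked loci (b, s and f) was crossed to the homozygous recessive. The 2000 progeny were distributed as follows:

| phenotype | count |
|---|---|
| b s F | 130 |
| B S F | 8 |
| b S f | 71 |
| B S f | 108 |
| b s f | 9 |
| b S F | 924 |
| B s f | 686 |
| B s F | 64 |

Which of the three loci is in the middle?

b

The two most frequent reciprocal classes, b S F and B s f, are the parental types, so the F1 was b S F / B s f.
The two rarest classes, B S F and b s f, are the double crossovers. Comparing them with the parentals, only the b allele has switched, so b is the middle locus and the order is f – b – s.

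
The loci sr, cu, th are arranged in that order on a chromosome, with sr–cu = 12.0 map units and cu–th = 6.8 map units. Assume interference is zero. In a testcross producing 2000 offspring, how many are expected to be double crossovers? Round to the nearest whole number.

Map distances give recombination frequencies of 0.120 and 0.068 for the two intervals.
With no interference, expected double-crossover frequency = 0.120 × 0.068 = 0.00816.
Expected number = 0.00816 × 2000 = 16.32 ≈ 16.

16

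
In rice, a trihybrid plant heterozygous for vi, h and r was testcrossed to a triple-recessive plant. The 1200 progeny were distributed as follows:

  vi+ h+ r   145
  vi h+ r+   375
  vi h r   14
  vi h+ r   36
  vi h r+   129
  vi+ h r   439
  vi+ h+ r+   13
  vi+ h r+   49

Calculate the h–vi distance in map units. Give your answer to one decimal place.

25.1 map units

The two most frequent reciprocal classes, vi+ h r and vi h+ r+, are the parental types, so the F1 was vi+ h r / vi h+ r+.
The two rarest classes, vi h r and vi+ h+ r+, are the double crossovers. Comparing them with the parentals, only the vi allele has switched, so vi is the middle locus and the order is h – vi – r.
Crossovers in the h–vi interval produce the single-crossover classes vi+ h+ r and vi h r+ (145 + 129 = 274) plus the double crossovers (27).
RF(h–vi) = (274 + 27) / 1200 = 301/1200 = 0.2508 → 25.1 map units.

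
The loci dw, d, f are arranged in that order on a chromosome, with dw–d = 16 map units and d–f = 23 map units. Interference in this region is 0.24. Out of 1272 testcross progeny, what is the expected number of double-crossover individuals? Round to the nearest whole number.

36

Map distances give recombination frequencies of 0.160 and 0.230 for the two intervals.
With interference 0.24 (so coincidence = 0.76), expected double-crossover frequency = 0.160 × 0.230 × 0.76 = 0.02797.
Expected number = 0.02797 × 1272 = 35.58 ≈ 36.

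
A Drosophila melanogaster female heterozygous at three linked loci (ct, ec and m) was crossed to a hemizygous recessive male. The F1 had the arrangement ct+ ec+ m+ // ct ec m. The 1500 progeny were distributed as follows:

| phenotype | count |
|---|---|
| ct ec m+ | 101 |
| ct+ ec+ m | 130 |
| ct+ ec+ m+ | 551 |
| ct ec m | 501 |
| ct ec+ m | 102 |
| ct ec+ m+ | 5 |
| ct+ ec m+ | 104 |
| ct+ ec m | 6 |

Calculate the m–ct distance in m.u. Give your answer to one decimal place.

16.1 m.u.

The two rarest classes, ct ec+ m+ and ct+ ec m, are the double crossovers. Comparing them with the parentals, only the ct allele has switched, so ct is the middle locus and the order is m – ct – ec.
Crossovers in the m–ct interval produce the single-crossover classes ct+ ec+ m and ct ec m+ (130 + 101 = 231) plus the double crossovers (11).
RF(m–ct) = (231 + 11) / 1500 = 242/1500 = 0.1613 → 16.1 m.u.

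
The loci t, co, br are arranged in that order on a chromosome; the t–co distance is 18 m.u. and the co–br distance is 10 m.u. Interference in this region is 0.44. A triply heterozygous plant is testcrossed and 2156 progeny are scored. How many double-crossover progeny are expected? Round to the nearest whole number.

22

Map distances give recombination frequencies of 0.180 and 0.100 for the two intervals.
With interference 0.44 (so coincidence = 0.56), expected double-crossover frequency = 0.180 × 0.100 × 0.56 = 0.01008.
Expected number = 0.01008 × 2156 = 21.73 ≈ 22.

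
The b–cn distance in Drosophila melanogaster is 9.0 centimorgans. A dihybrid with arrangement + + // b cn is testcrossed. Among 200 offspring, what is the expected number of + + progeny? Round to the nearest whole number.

91

A map distance of 9.0 centimorgans corresponds to a recombination frequency of 0.090.
The F1 is + + / b cn, so + + is a parental gamete class with expected frequency (1 − r)/2 = 0.910/2 = 0.4550.
Expected number = 0.4550 × 200 = 91.00 ≈ 91.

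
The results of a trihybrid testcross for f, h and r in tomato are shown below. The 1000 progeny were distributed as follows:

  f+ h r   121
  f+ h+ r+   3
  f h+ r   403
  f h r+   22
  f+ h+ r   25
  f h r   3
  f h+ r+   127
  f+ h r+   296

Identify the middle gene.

The two most frequent reciprocal classes, f+ h r+ and f h+ r, are the parental types, so the F1 was f+ h r+ / f h+ r.
The two rarest classes, f+ h+ r+ and f h r, are the double crossovers. Comparing them with the parentals, only the h allele has switched, so h is the middle locus and the order is r – h – f.

h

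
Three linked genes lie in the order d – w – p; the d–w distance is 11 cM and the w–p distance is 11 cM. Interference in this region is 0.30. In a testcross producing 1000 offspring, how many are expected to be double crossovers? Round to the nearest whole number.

Map distances give recombination frequencies of 0.110 and 0.110 for the two intervals.
With interference 0.30 (so coincidence = 0.70), expected double-crossover frequency = 0.110 × 0.110 × 0.70 = 0.00847.
Expected number = 0.00847 × 1000 = 8.47 ≈ 8.

8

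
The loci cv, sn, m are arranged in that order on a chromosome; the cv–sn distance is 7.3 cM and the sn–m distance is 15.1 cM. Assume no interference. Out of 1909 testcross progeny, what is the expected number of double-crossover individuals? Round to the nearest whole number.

Map distances give recombination frequencies of 0.073 and 0.151 for the two intervals.
With no interference, expected double-crossover frequency = 0.073 × 0.151 = 0.01102.
Expected number = 0.01102 × 1909 = 21.04 ≈ 21.

21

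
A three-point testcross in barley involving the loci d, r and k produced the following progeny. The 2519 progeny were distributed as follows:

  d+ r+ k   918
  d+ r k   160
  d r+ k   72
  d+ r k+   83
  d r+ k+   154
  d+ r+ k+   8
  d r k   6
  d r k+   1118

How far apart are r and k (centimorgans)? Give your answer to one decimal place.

13.0 centimorgans

The two most frequent reciprocal classes, d+ r+ k and d r k+, are the parental types, so the F1 was d+ r+ k / d r k+.
The two rarest classes, d+ r+ k+ and d r k, are the double crossovers. Comparing them with the parentals, only the k allele has switched, so k is the middle locus and the order is d – k – r.
Crossovers in the k–r interval produce the single-crossover classes d+ r k and d r+ k+ (160 + 154 = 314) plus the double crossovers (14).
RF(k–r) = (314 + 14) / 2519 = 328/2519 = 0.1302 → 13.0 centimorgans.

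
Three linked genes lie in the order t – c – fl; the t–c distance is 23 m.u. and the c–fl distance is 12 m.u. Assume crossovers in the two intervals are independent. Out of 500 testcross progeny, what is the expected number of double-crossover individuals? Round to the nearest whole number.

14

Map distances give recombination frequencies of 0.230 and 0.120 for the two intervals.
With no interference, expected double-crossover frequency = 0.230 × 0.120 = 0.02760.
Expected number = 0.02760 × 500 = 13.80 ≈ 14.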